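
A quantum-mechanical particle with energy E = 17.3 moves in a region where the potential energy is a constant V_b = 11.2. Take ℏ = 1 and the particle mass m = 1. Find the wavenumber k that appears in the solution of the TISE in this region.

With E > V_b the solution is oscillatory, ψ ∝ e^{±ikx} with k = √(2m(E − V_b))/ℏ.
k = √(2 × 1 × 6.1) = 3.493.

k = 3.49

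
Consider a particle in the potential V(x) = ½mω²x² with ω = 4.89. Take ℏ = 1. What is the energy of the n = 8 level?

E = 41.6

Using E_n = (n + ½)ℏω: E_8 = 8.5 × 4.89 = 41.57.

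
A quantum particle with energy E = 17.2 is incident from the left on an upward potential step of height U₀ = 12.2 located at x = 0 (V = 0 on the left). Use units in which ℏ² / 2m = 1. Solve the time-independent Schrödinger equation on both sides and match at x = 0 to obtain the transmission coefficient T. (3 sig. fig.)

T = 0.910

On each side the TISE gives plane waves with k = √(2m(E − V))/ℏ: k₁ = √(2·½·17.2) = 4.147, k₂ = √(2·½·5) = 2.236.
Continuity of ψ and ψ′ at the step yields the reflection amplitude r = (k₁ − k₂)/(k₁ + k₂) = 0.2994; thus R = |r|² = 0.08964, T = 0.9104.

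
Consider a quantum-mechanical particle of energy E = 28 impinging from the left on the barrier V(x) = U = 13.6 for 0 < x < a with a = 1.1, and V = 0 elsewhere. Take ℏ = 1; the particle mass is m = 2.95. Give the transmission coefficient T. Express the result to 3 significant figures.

E > U: inside the barrier k₂ = √(2m(E − U))/ℏ = 9.217, k₂a = 10.14.
T = [1 + U² sin²(k₂a) / (4E(E − U))]⁻¹ = 1/1.049 = 0.953.

T = 0.953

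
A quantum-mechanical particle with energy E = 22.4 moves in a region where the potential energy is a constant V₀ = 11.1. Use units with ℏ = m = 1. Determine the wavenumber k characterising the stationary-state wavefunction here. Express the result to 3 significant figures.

With E > V₀ the solution is oscillatory, ψ ∝ e^{±ikx} with k = √(2m(E − V₀))/ℏ.
k = √(2 × 1 × 11.3) = 4.754.

k = 4.75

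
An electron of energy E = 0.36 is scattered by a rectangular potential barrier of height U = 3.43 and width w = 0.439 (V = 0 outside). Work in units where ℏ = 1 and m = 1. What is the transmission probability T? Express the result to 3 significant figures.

T = 0.178

Since E < U the interior solution is evanescent with decay constant κ = √(2m(U − E))/ℏ = 2.478.
κw = 1.088, sinh(κw) = 1.315.
Matching ψ, ψ′ at both faces gives T = [1 + U² sinh²(κw) / (4E(U − E))]⁻¹ = 1/5.605 = 0.178.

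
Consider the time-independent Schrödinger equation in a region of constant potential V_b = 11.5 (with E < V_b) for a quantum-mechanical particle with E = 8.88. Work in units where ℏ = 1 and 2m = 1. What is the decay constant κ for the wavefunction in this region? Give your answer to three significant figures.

κ = 1.62

Since E < V_b the TISE in this region is ψ'' = κ²ψ with κ = √(2m(V_b − E))/ℏ.
κ = √(2 × 0.5 × 2.62) = 1.619.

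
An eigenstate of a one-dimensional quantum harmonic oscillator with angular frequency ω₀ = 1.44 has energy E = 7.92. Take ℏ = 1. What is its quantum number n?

E_n = ℏω₀(n + ½) ⇒ n = E/(ℏω₀) − ½ = 7.92/1.44 − 0.5 = 5.000 → n = 5.

n = 5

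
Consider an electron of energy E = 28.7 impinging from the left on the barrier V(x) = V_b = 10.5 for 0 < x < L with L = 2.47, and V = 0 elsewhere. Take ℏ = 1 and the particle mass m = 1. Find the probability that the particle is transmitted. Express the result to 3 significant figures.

T = 0.973

E > V_b: inside the barrier k₂ = √(2m(E − V_b))/ℏ = 6.033, k₂L = 14.90.
T = [1 + V_b² sin²(k₂L) / (4E(E − V_b))]⁻¹ = 1/1.027 = 0.973.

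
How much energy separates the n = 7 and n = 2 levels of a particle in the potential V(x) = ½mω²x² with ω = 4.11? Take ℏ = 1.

E_n = ℏω(n + ½), so ΔE = (7 − 2) ℏω = 5 × 4.11 = 20.55.

ΔE = 20.6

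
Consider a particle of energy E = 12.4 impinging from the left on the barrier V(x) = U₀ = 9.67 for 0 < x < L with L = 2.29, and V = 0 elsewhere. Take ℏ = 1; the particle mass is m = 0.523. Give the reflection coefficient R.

E > U₀: inside the barrier k₂ = √(2m(E − U₀))/ℏ = 1.690, k₂L = 3.870.
Matching at both interfaces gives T⁻¹ = 1 + U₀² sin²(k₂L) / [4E(E − U₀)] = 1.306, hence T = 0.766.
R = 1 − T = 0.234.

R = 0.234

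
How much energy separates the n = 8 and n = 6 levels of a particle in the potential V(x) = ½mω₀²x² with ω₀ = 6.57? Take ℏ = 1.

E_n = ℏω₀(n + ½), so ΔE = (8 − 6) ℏω₀ = 2 × 6.57 = 13.14.

ΔE = 13.1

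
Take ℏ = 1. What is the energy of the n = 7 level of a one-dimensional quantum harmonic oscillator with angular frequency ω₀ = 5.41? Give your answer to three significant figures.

Using E_n = (n + ½)ℏω₀: E_7 = 7.5 × 5.41 = 40.58.

E = 40.6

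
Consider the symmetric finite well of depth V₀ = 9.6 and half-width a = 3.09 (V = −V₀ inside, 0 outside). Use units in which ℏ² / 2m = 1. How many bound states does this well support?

Define the well-strength parameter z₀ = (a/ℏ)√(2mV₀) = 3.09 × √(2·0.5·9.6) = 9.574.
The even/odd transcendental equations gain one root per π/2 in z₀, giving N = 1 + ⌊2z₀/π⌋ = 1 + ⌊6.095⌋ = 7.

N = 7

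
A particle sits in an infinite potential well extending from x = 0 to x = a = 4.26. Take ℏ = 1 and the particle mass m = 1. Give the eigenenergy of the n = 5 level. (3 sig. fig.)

Requiring ψ(0) = ψ(a) = 0 quantises k = nπ/a, hence E_n = ℏ²k²/2m = n²π²ℏ²/(2ma²).
E_5 = 5² × π² / (2 × 1 × 4.26²) = 6.798.

E = 6.80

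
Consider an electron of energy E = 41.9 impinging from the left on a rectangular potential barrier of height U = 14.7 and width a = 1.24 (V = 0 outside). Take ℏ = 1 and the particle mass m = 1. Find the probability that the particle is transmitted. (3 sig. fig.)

T = 0.996

Above the barrier the interior wavenumber is k₂ = √(2m(E − U))/ℏ = 7.376, giving phase k₂a = 9.146.
T = [1 + U² sin²(k₂a) / (4E(E − U))]⁻¹ = 1/1.004 = 0.996.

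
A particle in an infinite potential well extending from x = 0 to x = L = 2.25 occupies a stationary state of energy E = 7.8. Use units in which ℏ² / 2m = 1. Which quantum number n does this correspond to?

From E_n = n²π²ℏ²/(2mL²) invert to n = √(2mL²E)/(πℏ).
n = (2.25/π) × √(2 × 0.5 × 7.8) = 2.000 → n = 2.

n = 2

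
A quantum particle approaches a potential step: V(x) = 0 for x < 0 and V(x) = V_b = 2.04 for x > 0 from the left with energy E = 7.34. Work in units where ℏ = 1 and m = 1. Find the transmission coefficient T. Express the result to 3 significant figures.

T = 0.993

On each side the TISE gives plane waves with k = √(2m(E − V))/ℏ: k₁ = √(2·1·7.34) = 3.831, k₂ = √(2·1·5.3) = 3.256.
Continuity of ψ and ψ′ at the step yields the reflection amplitude r = (k₁ − k₂)/(k₁ + k₂) = 0.08123; thus R = |r|² = 0.006598, T = 0.9934.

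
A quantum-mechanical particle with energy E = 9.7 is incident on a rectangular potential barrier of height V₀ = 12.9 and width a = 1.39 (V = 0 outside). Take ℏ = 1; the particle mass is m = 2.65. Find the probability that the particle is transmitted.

E < V₀: inside the barrier ψ ∝ e^{±κx} with κ = √(2m(V₀ − E))/ℏ = 4.118.
κa = 5.724, sinh(κa) = 153.1.
Matching ψ, ψ′ at both faces gives T = [1 + V₀² sinh²(κa) / (4E(V₀ − E))]⁻¹ = 1/31420 = 0.0000318.

T = 0.0000318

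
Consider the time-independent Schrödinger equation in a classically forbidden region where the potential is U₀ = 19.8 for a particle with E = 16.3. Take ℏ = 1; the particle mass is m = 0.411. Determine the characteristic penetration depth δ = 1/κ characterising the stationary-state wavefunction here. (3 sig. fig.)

δ = 0.590

Since E < U₀ the TISE in this region is ψ'' = κ²ψ with κ = √(2m(U₀ − E))/ℏ.
κ = √(2 × 0.411 × 3.5) = 1.696. The penetration depth is δ = 1/κ = 0.590.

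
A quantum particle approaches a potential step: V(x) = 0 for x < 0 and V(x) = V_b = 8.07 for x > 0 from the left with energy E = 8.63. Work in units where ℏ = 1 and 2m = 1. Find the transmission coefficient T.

T = 0.647

On each side the TISE gives plane waves with k = √(2m(E − V))/ℏ: k₁ = √(2·½·8.63) = 2.938, k₂ = √(2·½·0.56) = 0.7483.
Matching ψ and ψ′ at x = 0 gives r = (k₁ − k₂)/(k₁ + k₂), so R = r² = 0.3528 and T = 1 − R = 0.6472.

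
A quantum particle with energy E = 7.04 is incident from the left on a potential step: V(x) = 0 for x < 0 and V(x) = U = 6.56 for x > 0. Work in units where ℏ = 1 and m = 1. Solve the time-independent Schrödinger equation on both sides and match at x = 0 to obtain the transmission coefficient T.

T = 0.657

On each side the TISE gives plane waves with k = √(2m(E − V))/ℏ: k₁ = √(2·1·7.04) = 3.752, k₂ = √(2·1·0.48) = 0.9798.
Continuity of ψ and ψ′ at the step yields the reflection amplitude r = (k₁ − k₂)/(k₁ + k₂) = 0.5859; thus R = |r|² = 0.3433, T = 0.6567.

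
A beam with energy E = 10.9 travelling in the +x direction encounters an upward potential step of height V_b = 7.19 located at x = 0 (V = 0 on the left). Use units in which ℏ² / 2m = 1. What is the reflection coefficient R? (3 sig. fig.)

R = 0.0692

On each side the TISE gives plane waves with k = √(2m(E − V))/ℏ: k₁ = √(2·½·10.9) = 3.302, k₂ = √(2·½·3.71) = 1.926.
Continuity of ψ and ψ′ at the step yields the reflection amplitude r = (k₁ − k₂)/(k₁ + k₂) = 0.2631; thus R = |r|² = 0.06922, T = 0.9308.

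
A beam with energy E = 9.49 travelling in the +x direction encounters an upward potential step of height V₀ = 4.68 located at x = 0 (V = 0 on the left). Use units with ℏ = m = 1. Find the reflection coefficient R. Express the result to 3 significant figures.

R = 0.0283

On each side the TISE gives plane waves with k = √(2m(E − V))/ℏ: k₁ = √(2·1·9.49) = 4.357, k₂ = √(2·1·4.81) = 3.102.
Continuity of ψ and ψ′ at the step yields the reflection amplitude r = (k₁ − k₂)/(k₁ + k₂) = 0.1683; thus R = |r|² = 0.02831, T = 0.9717.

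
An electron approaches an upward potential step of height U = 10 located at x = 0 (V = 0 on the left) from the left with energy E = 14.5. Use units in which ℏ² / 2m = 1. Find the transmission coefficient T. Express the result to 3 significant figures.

T = 0.919

The wavenumbers are k₁ = √(2mE)/ℏ = 3.808 on the left and k₂ = √(2m(E − U))/ℏ = 2.121 on the right.
Continuity of ψ and ψ′ at the step yields the reflection amplitude r = (k₁ − k₂)/(k₁ + k₂) = 0.2845; thus R = |r|² = 0.08091, T = 0.9191.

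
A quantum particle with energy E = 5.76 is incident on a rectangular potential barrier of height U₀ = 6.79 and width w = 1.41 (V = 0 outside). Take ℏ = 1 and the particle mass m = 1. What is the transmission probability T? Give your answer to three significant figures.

T = 0.0359

Since E < U₀ the interior solution is evanescent with decay constant κ = √(2m(U₀ − E))/ℏ = 1.435.
κw = 2.024, sinh(κw) = 3.717.
The exact tunnelling result is T⁻¹ = 1 + U₀² sinh²(κw) / [4E(U₀ − E)] = 27.84, so T = 0.0359.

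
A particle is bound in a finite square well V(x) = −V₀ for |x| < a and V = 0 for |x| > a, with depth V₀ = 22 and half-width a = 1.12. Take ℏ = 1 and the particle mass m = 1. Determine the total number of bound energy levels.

The dimensionless depth is z₀ = a√(2mV₀)/ℏ = 1.12 × √(44.00) = 7.429.
The even/odd transcendental equations gain one root per π/2 in z₀, giving N = 1 + ⌊2z₀/π⌋ = 1 + ⌊4.730⌋ = 5.

N = 5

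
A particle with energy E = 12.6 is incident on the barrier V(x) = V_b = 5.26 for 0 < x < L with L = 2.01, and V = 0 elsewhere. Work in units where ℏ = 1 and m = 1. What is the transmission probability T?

Above the barrier the interior wavenumber is k₂ = √(2m(E − V_b))/ℏ = 3.831, giving phase k₂L = 7.701.
T = [1 + V_b² sin²(k₂L) / (4E(E − V_b))]⁻¹ = 1/1.073 = 0.932.

T = 0.932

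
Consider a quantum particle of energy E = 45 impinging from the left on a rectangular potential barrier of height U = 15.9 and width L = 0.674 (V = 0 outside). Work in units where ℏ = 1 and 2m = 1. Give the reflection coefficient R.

Above the barrier the interior wavenumber is k₂ = √(2m(E − U))/ℏ = 5.394, giving phase k₂L = 3.636.
Matching at both interfaces gives T⁻¹ = 1 + U² sin²(k₂L) / [4E(E − U)] = 1.011, hence T = 0.989.
R = 1 − T = 0.0107.

R = 0.0107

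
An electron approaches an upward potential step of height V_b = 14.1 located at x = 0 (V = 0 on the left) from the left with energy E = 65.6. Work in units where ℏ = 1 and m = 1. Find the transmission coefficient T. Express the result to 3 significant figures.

On each side the TISE gives plane waves with k = √(2m(E − V))/ℏ: k₁ = √(2·1·65.6) = 11.45, k₂ = √(2·1·51.5) = 10.15.
Continuity of ψ and ψ′ at the step yields the reflection amplitude r = (k₁ − k₂)/(k₁ + k₂) = 0.06042; thus R = |r|² = 0.003651, T = 0.9963.

T = 0.996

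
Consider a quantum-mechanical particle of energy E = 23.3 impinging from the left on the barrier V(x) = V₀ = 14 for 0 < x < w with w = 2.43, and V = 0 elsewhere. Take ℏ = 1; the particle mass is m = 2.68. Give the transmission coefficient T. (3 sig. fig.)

T = 0.818

E > V₀: inside the barrier k₂ = √(2m(E − V₀))/ℏ = 7.060, k₂w = 17.16.
Matching at both interfaces gives T⁻¹ = 1 + V₀² sin²(k₂w) / [4E(E − V₀)] = 1.223, hence T = 0.818.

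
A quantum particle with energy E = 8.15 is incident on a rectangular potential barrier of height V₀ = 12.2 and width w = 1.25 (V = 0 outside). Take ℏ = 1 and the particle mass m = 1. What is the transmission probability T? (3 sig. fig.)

E < V₀: inside the barrier ψ ∝ e^{±κx} with κ = √(2m(V₀ − E))/ℏ = 2.846.
κw = 3.558, sinh(κw) = 17.52.
The exact tunnelling result is T⁻¹ = 1 + V₀² sinh²(κw) / [4E(V₀ − E)] = 347.2, so T = 0.00288.

T = 0.00288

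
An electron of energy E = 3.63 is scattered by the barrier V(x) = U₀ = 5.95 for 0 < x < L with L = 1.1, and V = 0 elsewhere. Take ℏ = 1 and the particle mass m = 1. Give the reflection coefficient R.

Since E < U₀ the interior solution is evanescent with decay constant κ = √(2m(U₀ − E))/ℏ = 2.154.
κL = 2.369, sinh(κL) = 5.299.
The exact tunnelling result is T⁻¹ = 1 + U₀² sinh²(κL) / [4E(U₀ − E)] = 30.51, so T = 0.0328.
R = 1 − T = 0.967.

R = 0.967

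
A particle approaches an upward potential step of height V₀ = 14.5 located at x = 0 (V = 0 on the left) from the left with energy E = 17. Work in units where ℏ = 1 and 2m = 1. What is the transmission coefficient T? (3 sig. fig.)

T = 0.801

On each side the TISE gives plane waves with k = √(2m(E − V))/ℏ: k₁ = √(2·½·17) = 4.123, k₂ = √(2·½·2.5) = 1.581.
Matching ψ and ψ′ at x = 0 gives r = (k₁ − k₂)/(k₁ + k₂), so R = r² = 0.1986 and T = 1 − R = 0.8014.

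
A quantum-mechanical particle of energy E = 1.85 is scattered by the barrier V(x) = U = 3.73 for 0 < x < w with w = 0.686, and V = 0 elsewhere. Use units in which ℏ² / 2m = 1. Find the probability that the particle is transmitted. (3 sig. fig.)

T = 0.459

Since E < U the interior solution is evanescent with decay constant κ = √(2m(U − E))/ℏ = 1.371.
κw = 0.9406, sinh(κw) = 1.086.
The exact tunnelling result is T⁻¹ = 1 + U² sinh²(κw) / [4E(U − E)] = 2.179, so T = 0.459.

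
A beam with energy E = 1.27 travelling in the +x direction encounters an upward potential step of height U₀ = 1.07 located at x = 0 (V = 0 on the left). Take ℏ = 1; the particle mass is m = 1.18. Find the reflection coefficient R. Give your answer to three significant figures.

On each side the TISE gives plane waves with k = √(2m(E − V))/ℏ: k₁ = √(2·1.18·1.27) = 1.731, k₂ = √(2·1.18·0.2) = 0.6870.
Continuity of ψ and ψ′ at the step yields the reflection amplitude r = (k₁ − k₂)/(k₁ + k₂) = 0.4318; thus R = |r|² = 0.1865, T = 0.8135.

R = 0.186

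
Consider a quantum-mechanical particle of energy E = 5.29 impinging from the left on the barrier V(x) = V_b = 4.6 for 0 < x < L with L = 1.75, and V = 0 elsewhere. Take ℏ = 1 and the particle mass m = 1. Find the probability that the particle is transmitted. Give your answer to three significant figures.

T = 0.469

E > V_b: inside the barrier k₂ = √(2m(E − V_b))/ℏ = 1.175, k₂L = 2.056.
T = [1 + V_b² sin²(k₂L) / (4E(E − V_b))]⁻¹ = 1/2.134 = 0.469.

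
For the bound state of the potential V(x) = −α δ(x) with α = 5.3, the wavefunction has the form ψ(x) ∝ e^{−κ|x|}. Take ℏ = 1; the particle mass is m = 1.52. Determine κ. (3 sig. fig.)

κ = 8.06

Integrate −(ℏ²/2m)ψ'' − αδ(x)ψ = Eψ from −ε to +ε: the ψ'' term gives ψ'(0⁺) − ψ'(0⁻) and the δ term gives −(2mα/ℏ²)ψ(0).
With ψ ∝ e^{−κ|x|} this yields −2κ = −2mα/ℏ², so κ = mα/ℏ² = 8.056.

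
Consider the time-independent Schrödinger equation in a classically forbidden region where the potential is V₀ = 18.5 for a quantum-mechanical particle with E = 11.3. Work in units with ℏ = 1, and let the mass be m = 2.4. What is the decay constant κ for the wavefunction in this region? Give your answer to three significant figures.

κ = 5.88

Since E < V₀ the TISE in this region is ψ'' = κ²ψ with κ = √(2m(V₀ − E))/ℏ.
κ = √(2 × 2.4 × 7.2) = 5.879.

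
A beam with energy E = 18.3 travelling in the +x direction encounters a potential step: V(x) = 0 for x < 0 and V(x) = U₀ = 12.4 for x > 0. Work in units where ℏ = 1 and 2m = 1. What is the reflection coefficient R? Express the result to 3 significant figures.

R = 0.0760

On each side the TISE gives plane waves with k = √(2m(E − V))/ℏ: k₁ = √(2·½·18.3) = 4.278, k₂ = √(2·½·5.9) = 2.429.
Continuity of ψ and ψ′ at the step yields the reflection amplitude r = (k₁ − k₂)/(k₁ + k₂) = 0.2757; thus R = |r|² = 0.07599, T = 0.9240.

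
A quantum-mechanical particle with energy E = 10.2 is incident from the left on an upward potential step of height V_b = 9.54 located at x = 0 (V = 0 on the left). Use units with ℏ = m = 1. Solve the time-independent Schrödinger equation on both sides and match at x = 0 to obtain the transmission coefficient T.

T = 0.647

On each side the TISE gives plane waves with k = √(2m(E − V))/ℏ: k₁ = √(2·1·10.2) = 4.517, k₂ = √(2·1·0.66) = 1.149.
Matching ψ and ψ′ at x = 0 gives r = (k₁ − k₂)/(k₁ + k₂), so R = r² = 0.3533 and T = 1 − R = 0.6467.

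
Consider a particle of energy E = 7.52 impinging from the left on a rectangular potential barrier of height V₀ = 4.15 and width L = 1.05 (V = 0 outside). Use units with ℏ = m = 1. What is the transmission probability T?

T = 0.973

Above the barrier the interior wavenumber is k₂ = √(2m(E − V₀))/ℏ = 2.596, giving phase k₂L = 2.726.
T = [1 + V₀² sin²(k₂L) / (4E(E − V₀))]⁻¹ = 1/1.028 = 0.973.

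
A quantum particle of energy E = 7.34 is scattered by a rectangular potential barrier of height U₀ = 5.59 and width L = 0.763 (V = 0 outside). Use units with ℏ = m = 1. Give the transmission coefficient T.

E > U₀: inside the barrier k₂ = √(2m(E − U₀))/ℏ = 1.871, k₂L = 1.427.
T = [1 + U₀² sin²(k₂L) / (4E(E − U₀))]⁻¹ = 1/1.596 = 0.627.

T = 0.627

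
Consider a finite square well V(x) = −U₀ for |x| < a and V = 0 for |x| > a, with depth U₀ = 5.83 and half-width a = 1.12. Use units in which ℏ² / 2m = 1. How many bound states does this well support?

N = 2

The dimensionless depth is z₀ = a√(2mU₀)/ℏ = 1.12 × √(5.830) = 2.704.
The even/odd transcendental equations gain one root per π/2 in z₀, giving N = 1 + ⌊2z₀/π⌋ = 1 + ⌊1.722⌋ = 2.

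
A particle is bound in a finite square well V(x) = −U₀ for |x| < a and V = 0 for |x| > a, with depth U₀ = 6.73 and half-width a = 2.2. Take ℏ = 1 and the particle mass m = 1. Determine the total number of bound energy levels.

The dimensionless depth is z₀ = a√(2mU₀)/ℏ = 2.2 × √(13.46) = 8.071.
A new bound state (alternating even/odd) appears each time z₀ passes a multiple of π/2, so N = ⌊2z₀/π⌋ + 1 = ⌊5.138⌋ + 1 = 6.

N = 6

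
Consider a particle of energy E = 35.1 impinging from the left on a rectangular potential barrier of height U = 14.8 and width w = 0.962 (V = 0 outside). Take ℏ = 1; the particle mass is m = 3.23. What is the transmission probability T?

T = 0.929

Above the barrier the interior wavenumber is k₂ = √(2m(E − U))/ℏ = 11.45, giving phase k₂w = 11.02.
Matching at both interfaces gives T⁻¹ = 1 + U² sin²(k₂w) / [4E(E − U)] = 1.077, hence T = 0.929.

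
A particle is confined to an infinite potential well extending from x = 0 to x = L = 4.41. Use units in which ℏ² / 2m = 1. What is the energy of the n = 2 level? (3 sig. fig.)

The infinite-well eigenfunctions ψ_n = √(2/L) sin(nπx/L) vanish at both walls, giving E_n = n²π²ℏ²/(2mL²).
E_2 = 2² × π² / (2 × 0.5 × 4.41²) = 2.030.

E = 2.03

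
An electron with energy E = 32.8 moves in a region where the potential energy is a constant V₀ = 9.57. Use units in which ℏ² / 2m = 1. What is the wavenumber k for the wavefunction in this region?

With E > V₀ the solution is oscillatory, ψ ∝ e^{±ikx} with k = √(2m(E − V₀))/ℏ.
k = √(2 × 0.5 × 23.23) = 4.820.

k = 4.82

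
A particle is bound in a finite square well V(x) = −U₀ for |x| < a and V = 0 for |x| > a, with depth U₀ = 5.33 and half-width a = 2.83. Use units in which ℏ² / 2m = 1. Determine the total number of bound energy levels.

The dimensionless depth is z₀ = a√(2mU₀)/ℏ = 2.83 × √(5.330) = 6.534.
The even/odd transcendental equations gain one root per π/2 in z₀, giving N = 1 + ⌊2z₀/π⌋ = 1 + ⌊4.159⌋ = 5.

N = 5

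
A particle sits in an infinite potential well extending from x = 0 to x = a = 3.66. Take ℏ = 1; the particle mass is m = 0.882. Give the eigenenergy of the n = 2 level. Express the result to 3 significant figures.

The infinite-well eigenfunctions ψ_n = √(2/a) sin(nπx/a) vanish at both walls, giving E_n = n²π²ℏ²/(2ma²).
E_2 = 2² × π² / (2 × 0.882 × 3.66²) = 1.671.

E = 1.67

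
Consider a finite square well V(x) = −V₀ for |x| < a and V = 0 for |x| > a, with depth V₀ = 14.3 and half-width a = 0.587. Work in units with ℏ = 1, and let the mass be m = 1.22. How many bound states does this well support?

N = 3

Define the well-strength parameter z₀ = (a/ℏ)√(2mV₀) = 0.587 × √(2·1.22·14.3) = 3.467.
A new bound state (alternating even/odd) appears each time z₀ passes a multiple of π/2, so N = ⌊2z₀/π⌋ + 1 = ⌊2.207⌋ + 1 = 3.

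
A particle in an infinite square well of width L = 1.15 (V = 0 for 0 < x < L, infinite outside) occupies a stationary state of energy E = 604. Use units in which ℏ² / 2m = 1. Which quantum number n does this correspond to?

From E_n = n²π²ℏ²/(2mL²) invert to n = √(2mL²E)/(πℏ).
n = (1.15/π) × √(2 × 0.5 × 604) = 8.996 → n = 9.

n = 9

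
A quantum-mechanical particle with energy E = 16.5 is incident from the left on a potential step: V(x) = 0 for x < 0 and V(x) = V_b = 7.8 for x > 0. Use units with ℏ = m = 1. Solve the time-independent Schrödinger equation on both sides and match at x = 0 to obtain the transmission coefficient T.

On each side the TISE gives plane waves with k = √(2m(E − V))/ℏ: k₁ = √(2·1·16.5) = 5.745, k₂ = √(2·1·8.7) = 4.171.
Matching ψ and ψ′ at x = 0 gives r = (k₁ − k₂)/(k₁ + k₂), so R = r² = 0.02517 and T = 1 − R = 0.9748.

T = 0.975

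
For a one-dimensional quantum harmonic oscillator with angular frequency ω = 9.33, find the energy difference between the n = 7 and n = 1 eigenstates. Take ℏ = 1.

ΔE = 56.0

E_n = ℏω(n + ½), so ΔE = (7 − 1) ℏω = 6 × 9.33 = 55.98.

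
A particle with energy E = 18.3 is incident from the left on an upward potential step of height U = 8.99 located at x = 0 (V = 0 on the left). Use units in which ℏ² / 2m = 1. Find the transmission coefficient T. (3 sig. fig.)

T = 0.972

The wavenumbers are k₁ = √(2mE)/ℏ = 4.278 on the left and k₂ = √(2m(E − U))/ℏ = 3.051 on the right.
Matching ψ and ψ′ at x = 0 gives r = (k₁ − k₂)/(k₁ + k₂), so R = r² = 0.02801 and T = 1 − R = 0.9720.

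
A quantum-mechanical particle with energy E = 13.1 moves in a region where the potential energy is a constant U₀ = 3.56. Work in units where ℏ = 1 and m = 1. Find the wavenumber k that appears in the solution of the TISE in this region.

k = 4.37

With E > U₀ the solution is oscillatory, ψ ∝ e^{±ikx} with k = √(2m(E − U₀))/ℏ.
k = √(2 × 1 × 9.54) = 4.368.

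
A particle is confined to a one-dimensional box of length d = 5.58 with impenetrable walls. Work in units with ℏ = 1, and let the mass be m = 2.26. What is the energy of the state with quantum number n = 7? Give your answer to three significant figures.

E = 3.44

Requiring ψ(0) = ψ(d) = 0 quantises k = nπ/d, hence E_n = ℏ²k²/2m = n²π²ℏ²/(2md²).
E_7 = 7² × π² / (2 × 2.26 × 5.58²) = 3.436.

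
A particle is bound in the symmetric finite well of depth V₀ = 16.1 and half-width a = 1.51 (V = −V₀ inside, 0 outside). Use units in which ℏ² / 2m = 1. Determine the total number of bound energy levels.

N = 4

Define the well-strength parameter z₀ = (a/ℏ)√(2mV₀) = 1.51 × √(2·0.5·16.1) = 6.059.
A new bound state (alternating even/odd) appears each time z₀ passes a multiple of π/2, so N = ⌊2z₀/π⌋ + 1 = ⌊3.857⌋ + 1 = 4.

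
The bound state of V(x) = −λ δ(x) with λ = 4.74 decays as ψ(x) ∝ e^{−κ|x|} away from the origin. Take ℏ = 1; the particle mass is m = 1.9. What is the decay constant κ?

κ = 9.01

Integrate −(ℏ²/2m)ψ'' − λδ(x)ψ = Eψ from −ε to +ε: the ψ'' term gives ψ'(0⁺) − ψ'(0⁻) and the δ term gives −(2mλ/ℏ²)ψ(0).
With ψ ∝ e^{−κ|x|} this yields −2κ = −2mλ/ℏ², so κ = mλ/ℏ² = 9.006.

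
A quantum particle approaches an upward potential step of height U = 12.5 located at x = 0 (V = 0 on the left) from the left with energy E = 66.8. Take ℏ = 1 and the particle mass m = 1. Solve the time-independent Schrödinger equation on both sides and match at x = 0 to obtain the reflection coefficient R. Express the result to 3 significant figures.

R = 0.00268

On each side the TISE gives plane waves with k = √(2m(E − V))/ℏ: k₁ = √(2·1·66.8) = 11.56, k₂ = √(2·1·54.3) = 10.42.
Continuity of ψ and ψ′ at the step yields the reflection amplitude r = (k₁ − k₂)/(k₁ + k₂) = 0.05175; thus R = |r|² = 0.002678, T = 0.9973.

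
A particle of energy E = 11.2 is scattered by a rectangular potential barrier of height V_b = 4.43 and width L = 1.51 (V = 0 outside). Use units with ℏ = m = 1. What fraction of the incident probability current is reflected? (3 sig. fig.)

R = 0.0278

Above the barrier the interior wavenumber is k₂ = √(2m(E − V_b))/ℏ = 3.680, giving phase k₂L = 5.556.
Matching at both interfaces gives T⁻¹ = 1 + V_b² sin²(k₂L) / [4E(E − V_b)] = 1.029, hence T = 0.972.
R = 1 − T = 0.0278.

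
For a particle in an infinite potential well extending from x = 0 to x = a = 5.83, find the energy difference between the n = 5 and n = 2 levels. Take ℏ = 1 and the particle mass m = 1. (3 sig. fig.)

ΔE = 3.05

E_n = n²π²ℏ²/(2ma²), so ΔE = (5² − 2²) π²ℏ²/(2ma²).
ΔE = 21 × π² / (2 × 1 × 5.83²) = 3.049.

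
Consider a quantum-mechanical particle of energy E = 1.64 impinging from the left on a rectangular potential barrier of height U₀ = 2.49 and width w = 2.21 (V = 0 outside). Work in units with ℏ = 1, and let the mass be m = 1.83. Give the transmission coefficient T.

E < U₀: inside the barrier ψ ∝ e^{±κx} with κ = √(2m(U₀ − E))/ℏ = 1.764.
κw = 3.898, sinh(κw) = 24.64.
The exact tunnelling result is T⁻¹ = 1 + U₀² sinh²(κw) / [4E(U₀ − E)] = 676.2, so T = 0.00148.

T = 0.00148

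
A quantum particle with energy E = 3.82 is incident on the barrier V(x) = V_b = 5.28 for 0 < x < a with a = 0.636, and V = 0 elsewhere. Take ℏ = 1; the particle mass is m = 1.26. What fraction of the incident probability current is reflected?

Since E < V_b the interior solution is evanescent with decay constant κ = √(2m(V_b − E))/ℏ = 1.918.
κa = 1.220, sinh(κa) = 1.546.
The exact tunnelling result is T⁻¹ = 1 + V_b² sinh²(κa) / [4E(V_b − E)] = 3.986, so T = 0.251.
R = 1 − T = 0.749.

R = 0.749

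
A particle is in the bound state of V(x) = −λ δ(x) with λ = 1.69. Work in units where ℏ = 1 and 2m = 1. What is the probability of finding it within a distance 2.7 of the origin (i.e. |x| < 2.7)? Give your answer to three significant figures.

The normalised bound state is ψ = √κ e^{−κ|x|} with κ = mλ/ℏ² = 0.8450.
P(|x| < d) = ∫_{−d}^{d} κ e^{−2κ|x|} dx = 1 − e^{−2κd} = 1 − e^{−4.563} = 0.9896.

P = 0.990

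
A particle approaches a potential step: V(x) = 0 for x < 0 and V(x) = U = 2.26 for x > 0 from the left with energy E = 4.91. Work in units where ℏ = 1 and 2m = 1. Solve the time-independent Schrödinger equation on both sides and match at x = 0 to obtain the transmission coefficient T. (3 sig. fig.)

T = 0.977

The wavenumbers are k₁ = √(2mE)/ℏ = 2.216 on the left and k₂ = √(2m(E − U))/ℏ = 1.628 on the right.
Continuity of ψ and ψ′ at the step yields the reflection amplitude r = (k₁ − k₂)/(k₁ + k₂) = 0.1530; thus R = |r|² = 0.02340, T = 0.9766.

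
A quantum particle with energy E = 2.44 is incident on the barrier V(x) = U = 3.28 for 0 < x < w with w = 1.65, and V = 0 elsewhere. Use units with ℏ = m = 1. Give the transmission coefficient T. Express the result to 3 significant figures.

T = 0.0417

Since E < U the interior solution is evanescent with decay constant κ = √(2m(U − E))/ℏ = 1.296.
κw = 2.139, sinh(κw) = 4.185.
Matching ψ, ψ′ at both faces gives T = [1 + U² sinh²(κw) / (4E(U − E))]⁻¹ = 1/23.98 = 0.0417.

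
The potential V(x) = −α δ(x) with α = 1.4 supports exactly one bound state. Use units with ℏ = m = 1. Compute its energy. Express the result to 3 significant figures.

E = -0.980

The bound state is ψ(x) = √κ e^{−κ|x|}. The derivative jump ψ'(0⁺) − ψ'(0⁻) = −(2mα/ℏ²)ψ(0) fixes κ = mα/ℏ² = 1.400.
Then E = −ℏ²κ²/(2m) = −mα²/(2ℏ²) = -0.9800.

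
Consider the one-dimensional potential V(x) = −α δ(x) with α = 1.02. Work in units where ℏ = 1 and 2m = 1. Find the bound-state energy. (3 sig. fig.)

The bound state is ψ(x) = √κ e^{−κ|x|}. The derivative jump ψ'(0⁺) − ψ'(0⁻) = −(2mα/ℏ²)ψ(0) fixes κ = mα/ℏ² = 0.5100.
Then E = −ℏ²κ²/(2m) = −mα²/(2ℏ²) = -0.2601.

E = -0.260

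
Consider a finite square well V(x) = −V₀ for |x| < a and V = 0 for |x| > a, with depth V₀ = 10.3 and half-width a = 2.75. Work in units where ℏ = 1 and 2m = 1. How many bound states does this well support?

The dimensionless depth is z₀ = a√(2mV₀)/ℏ = 2.75 × √(10.30) = 8.826.
The even/odd transcendental equations gain one root per π/2 in z₀, giving N = 1 + ⌊2z₀/π⌋ = 1 + ⌊5.619⌋ = 6.

N = 6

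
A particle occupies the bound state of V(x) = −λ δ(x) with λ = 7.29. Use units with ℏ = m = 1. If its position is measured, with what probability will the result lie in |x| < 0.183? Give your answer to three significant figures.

P = 0.931

The normalised bound state is ψ = √κ e^{−κ|x|} with κ = mλ/ℏ² = 7.290.
P(|x| < d) = ∫_{−d}^{d} κ e^{−2κ|x|} dx = 1 − e^{−2κd} = 1 − e^{−2.668} = 0.9306.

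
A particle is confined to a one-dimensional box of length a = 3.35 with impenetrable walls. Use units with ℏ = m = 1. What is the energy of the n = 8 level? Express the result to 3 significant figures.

E = 28.1

Requiring ψ(0) = ψ(a) = 0 quantises k = nπ/a, hence E_n = ℏ²k²/2m = n²π²ℏ²/(2ma²).
E_8 = 8² × π² / (2 × 1 × 3.35²) = 28.14.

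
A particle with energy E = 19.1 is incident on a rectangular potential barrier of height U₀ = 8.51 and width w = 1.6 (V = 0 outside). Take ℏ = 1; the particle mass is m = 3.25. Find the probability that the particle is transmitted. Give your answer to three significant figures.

T = 0.963

Above the barrier the interior wavenumber is k₂ = √(2m(E − U₀))/ℏ = 8.297, giving phase k₂w = 13.27.
T = [1 + U₀² sin²(k₂w) / (4E(E − U₀))]⁻¹ = 1/1.038 = 0.963.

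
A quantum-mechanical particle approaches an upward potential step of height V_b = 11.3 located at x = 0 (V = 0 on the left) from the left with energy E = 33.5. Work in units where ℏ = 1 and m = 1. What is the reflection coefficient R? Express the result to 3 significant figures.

R = 0.0105

The wavenumbers are k₁ = √(2mE)/ℏ = 8.185 on the left and k₂ = √(2m(E − V_b))/ℏ = 6.663 on the right.
Matching ψ and ψ′ at x = 0 gives r = (k₁ − k₂)/(k₁ + k₂), so R = r² = 0.01051 and T = 1 − R = 0.9895.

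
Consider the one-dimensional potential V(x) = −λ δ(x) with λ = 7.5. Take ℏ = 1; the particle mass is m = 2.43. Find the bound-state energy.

E = -68.3

The bound state is ψ(x) = √κ e^{−κ|x|}. The derivative jump ψ'(0⁺) − ψ'(0⁻) = −(2mλ/ℏ²)ψ(0) fixes κ = mλ/ℏ² = 18.23.
Then E = −ℏ²κ²/(2m) = −mλ²/(2ℏ²) = -68.34.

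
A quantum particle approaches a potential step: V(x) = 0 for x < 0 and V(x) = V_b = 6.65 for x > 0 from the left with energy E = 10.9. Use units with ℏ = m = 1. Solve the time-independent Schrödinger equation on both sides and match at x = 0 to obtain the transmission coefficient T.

T = 0.947

The wavenumbers are k₁ = √(2mE)/ℏ = 4.669 on the left and k₂ = √(2m(E − V_b))/ℏ = 2.915 on the right.
Matching ψ and ψ′ at x = 0 gives r = (k₁ − k₂)/(k₁ + k₂), so R = r² = 0.05346 and T = 1 − R = 0.9465.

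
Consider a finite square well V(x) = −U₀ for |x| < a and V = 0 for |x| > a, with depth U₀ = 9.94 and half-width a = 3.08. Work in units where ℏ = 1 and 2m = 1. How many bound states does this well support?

Define the well-strength parameter z₀ = (a/ℏ)√(2mU₀) = 3.08 × √(2·0.5·9.94) = 9.711.
A new bound state (alternating even/odd) appears each time z₀ passes a multiple of π/2, so N = ⌊2z₀/π⌋ + 1 = ⌊6.182⌋ + 1 = 7.

N = 7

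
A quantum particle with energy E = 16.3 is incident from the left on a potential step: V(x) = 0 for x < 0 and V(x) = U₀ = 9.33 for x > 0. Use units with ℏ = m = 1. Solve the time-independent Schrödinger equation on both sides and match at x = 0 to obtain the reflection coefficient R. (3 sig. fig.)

R = 0.0438

The wavenumbers are k₁ = √(2mE)/ℏ = 5.710 on the left and k₂ = √(2m(E − U₀))/ℏ = 3.734 on the right.
Continuity of ψ and ψ′ at the step yields the reflection amplitude r = (k₁ − k₂)/(k₁ + k₂) = 0.2093; thus R = |r|² = 0.04379, T = 0.9562.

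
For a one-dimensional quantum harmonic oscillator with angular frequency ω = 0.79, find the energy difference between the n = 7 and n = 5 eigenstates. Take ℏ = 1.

ΔE = 1.58

E_n = ℏω(n + ½), so ΔE = (7 − 5) ℏω = 2 × 0.79 = 1.580.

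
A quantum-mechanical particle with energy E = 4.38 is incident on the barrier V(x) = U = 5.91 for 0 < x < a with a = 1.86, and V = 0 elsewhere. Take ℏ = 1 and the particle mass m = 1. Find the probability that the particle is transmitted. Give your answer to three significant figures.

T = 0.00457

E < U: inside the barrier ψ ∝ e^{±κx} with κ = √(2m(U − E))/ℏ = 1.749.
κa = 3.254, sinh(κa) = 12.92.
The exact tunnelling result is T⁻¹ = 1 + U² sinh²(κa) / [4E(U − E)] = 218.6, so T = 0.00457.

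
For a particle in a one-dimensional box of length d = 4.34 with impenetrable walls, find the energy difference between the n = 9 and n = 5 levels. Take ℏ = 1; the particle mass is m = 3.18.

E_n = n²π²ℏ²/(2md²), so ΔE = (9² − 5²) π²ℏ²/(2md²).
ΔE = 56 × π² / (2 × 3.18 × 4.34²) = 4.614.

ΔE = 4.61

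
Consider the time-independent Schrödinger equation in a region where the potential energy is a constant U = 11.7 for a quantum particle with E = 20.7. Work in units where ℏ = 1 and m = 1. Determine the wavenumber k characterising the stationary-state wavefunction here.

With E > U the solution is oscillatory, ψ ∝ e^{±ikx} with k = √(2m(E − U))/ℏ.
k = √(2 × 1 × 9) = 4.243.

k = 4.24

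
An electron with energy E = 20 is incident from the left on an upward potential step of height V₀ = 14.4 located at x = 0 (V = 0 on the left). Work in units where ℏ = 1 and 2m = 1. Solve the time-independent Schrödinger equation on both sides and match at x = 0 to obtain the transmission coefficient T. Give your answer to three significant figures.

The wavenumbers are k₁ = √(2mE)/ℏ = 4.472 on the left and k₂ = √(2m(E − V₀))/ℏ = 2.366 on the right.
Continuity of ψ and ψ′ at the step yields the reflection amplitude r = (k₁ − k₂)/(k₁ + k₂) = 0.3079; thus R = |r|² = 0.09481, T = 0.9052.

T = 0.905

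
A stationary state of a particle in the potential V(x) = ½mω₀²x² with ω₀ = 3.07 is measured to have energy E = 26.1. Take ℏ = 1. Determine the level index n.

n = 8

Invert E_n = (n + ½)ℏω₀: n = E/ℏω₀ − ½ = 8.002, so n = 8.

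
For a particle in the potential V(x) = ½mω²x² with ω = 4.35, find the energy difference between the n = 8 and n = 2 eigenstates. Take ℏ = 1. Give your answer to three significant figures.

ΔE = 26.1

E_n = ℏω(n + ½), so ΔE = (8 − 2) ℏω = 6 × 4.35 = 26.10.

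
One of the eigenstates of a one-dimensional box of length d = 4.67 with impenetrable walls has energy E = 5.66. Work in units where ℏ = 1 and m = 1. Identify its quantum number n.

From E_n = n²π²ℏ²/(2md²) invert to n = √(2md²E)/(πℏ).
n = (4.67/π) × √(2 × 1 × 5.66) = 5.001 → n = 5.

n = 5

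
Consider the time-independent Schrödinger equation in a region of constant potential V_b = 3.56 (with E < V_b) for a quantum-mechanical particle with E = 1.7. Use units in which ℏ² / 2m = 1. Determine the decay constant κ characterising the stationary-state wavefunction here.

κ = 1.36

Since E < V_b the TISE in this region is ψ'' = κ²ψ with κ = √(2m(V_b − E))/ℏ.
κ = √(2 × 0.5 × 1.86) = 1.364.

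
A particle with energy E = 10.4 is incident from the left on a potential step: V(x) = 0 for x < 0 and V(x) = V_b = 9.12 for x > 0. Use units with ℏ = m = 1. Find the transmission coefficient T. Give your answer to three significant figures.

T = 0.769

On each side the TISE gives plane waves with k = √(2m(E − V))/ℏ: k₁ = √(2·1·10.4) = 4.561, k₂ = √(2·1·1.28) = 1.600.
Matching ψ and ψ′ at x = 0 gives r = (k₁ − k₂)/(k₁ + k₂), so R = r² = 0.2310 and T = 1 − R = 0.7690.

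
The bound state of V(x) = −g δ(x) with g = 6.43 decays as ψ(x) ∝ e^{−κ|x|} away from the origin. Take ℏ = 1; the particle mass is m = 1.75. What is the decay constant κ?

κ = 11.3

Integrate −(ℏ²/2m)ψ'' − gδ(x)ψ = Eψ from −ε to +ε: the ψ'' term gives ψ'(0⁺) − ψ'(0⁻) and the δ term gives −(2mg/ℏ²)ψ(0).
With ψ ∝ e^{−κ|x|} this yields −2κ = −2mg/ℏ², so κ = mg/ℏ² = 11.25.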